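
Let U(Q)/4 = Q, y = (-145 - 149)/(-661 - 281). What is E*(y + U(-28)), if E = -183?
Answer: 3208905/157 ≈ 20439.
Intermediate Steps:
y = 49/157 (y = -294/(-942) = -294*(-1/942) = 49/157 ≈ 0.31210)
U(Q) = 4*Q
E*(y + U(-28)) = -183*(49/157 + 4*(-28)) = -183*(49/157 - 112) = -183*(-17535/157) = 3208905/157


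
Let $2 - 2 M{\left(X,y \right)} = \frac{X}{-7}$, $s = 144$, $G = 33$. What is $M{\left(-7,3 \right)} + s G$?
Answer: $\frac{9505}{2} \approx 4752.5$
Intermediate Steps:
$M{\left(X,y \right)} = 1 + \frac{X}{14}$ ($M{\left(X,y \right)} = 1 - \frac{X \frac{1}{-7}}{2} = 1 - \frac{X \left(- \frac{1}{7}\right)}{2} = 1 - \frac{\left(- \frac{1}{7}\right) X}{2} = 1 + \frac{X}{14}$)
$M{\left(-7,3 \right)} + s G = \left(1 + \frac{1}{14} \left(-7\right)\right) + 144 \cdot 33 = \left(1 - \frac{1}{2}\right) + 4752 = \frac{1}{2} + 4752 = \frac{9505}{2}$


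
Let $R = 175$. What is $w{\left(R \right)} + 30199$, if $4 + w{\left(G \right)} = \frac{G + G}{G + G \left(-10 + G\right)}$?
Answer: $\frac{2506186}{83} \approx 30195.0$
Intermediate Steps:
$w{\left(G \right)} = -4 + \frac{2 G}{G + G \left(-10 + G\right)}$ ($w{\left(G \right)} = -4 + \frac{G + G}{G + G \left(-10 + G\right)} = -4 + \frac{2 G}{G + G \left(-10 + G\right)}$)
$w{\left(R \right)} + 30199 = \frac{2 \left(19 - 350\right)}{-9 + 175} + 30199 = \frac{2 \left(19 - 350\right)}{166} + 30199 = 2 \cdot \frac{1}{166} \left(-331\right) + 30199 = - \frac{331}{83} + 30199 = \frac{2506186}{83}$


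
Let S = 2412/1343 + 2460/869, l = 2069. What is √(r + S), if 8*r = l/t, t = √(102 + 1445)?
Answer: √(133789703663616 + 4834152569246*√1547)/5377372 ≈ 3.3470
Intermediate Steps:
t = √1547 ≈ 39.332
r = 2069*√1547/12376 (r = (2069/(√1547))/8 = (2069*(√1547/1547))/8 = (2069*√1547/1547)/8 = 2069*√1547/12376 ≈ 6.5754)
S = 68352/14773 (S = 2412*(1/1343) + 2460*(1/869) = 2412/1343 + 2460/869 = 68352/14773 ≈ 4.6268)
√(r + S) = √(2069*√1547/12376 + 68352/14773) = √(68352/14773 + 2069*√1547/12376)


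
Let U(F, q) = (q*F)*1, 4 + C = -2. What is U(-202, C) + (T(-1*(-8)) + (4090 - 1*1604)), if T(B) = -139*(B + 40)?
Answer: -2974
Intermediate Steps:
C = -6 (C = -4 - 2 = -6)
U(F, q) = F*q (U(F, q) = (F*q)*1 = F*q)
T(B) = -5560 - 139*B (T(B) = -139*(40 + B) = -5560 - 139*B)
U(-202, C) + (T(-1*(-8)) + (4090 - 1*1604)) = -202*(-6) + ((-5560 - (-139)*(-8)) + (4090 - 1*1604)) = 1212 + ((-5560 - 139*8) + (4090 - 1604)) = 1212 + ((-5560 - 1112) + 2486) = 1212 + (-6672 + 2486) = 1212 - 4186 = -2974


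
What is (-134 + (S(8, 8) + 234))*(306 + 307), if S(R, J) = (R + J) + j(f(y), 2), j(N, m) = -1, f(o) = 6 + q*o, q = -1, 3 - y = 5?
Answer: 70495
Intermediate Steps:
y = -2 (y = 3 - 1*5 = 3 - 5 = -2)
f(o) = 6 - o
S(R, J) = -1 + J + R (S(R, J) = (R + J) - 1 = (J + R) - 1 = -1 + J + R)
(-134 + (S(8, 8) + 234))*(306 + 307) = (-134 + ((-1 + 8 + 8) + 234))*(306 + 307) = (-134 + (15 + 234))*613 = (-134 + 249)*613 = 115*613 = 70495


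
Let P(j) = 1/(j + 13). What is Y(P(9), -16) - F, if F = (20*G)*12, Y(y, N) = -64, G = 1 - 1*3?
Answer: 416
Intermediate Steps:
G = -2 (G = 1 - 3 = -2)
P(j) = 1/(13 + j)
F = -480 (F = (20*(-2))*12 = -40*12 = -480)
Y(P(9), -16) - F = -64 - 1*(-480) = -64 + 480 = 416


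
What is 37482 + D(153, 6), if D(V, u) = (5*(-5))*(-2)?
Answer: 37532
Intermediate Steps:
D(V, u) = 50 (D(V, u) = -25*(-2) = 50)
37482 + D(153, 6) = 37482 + 50 = 37532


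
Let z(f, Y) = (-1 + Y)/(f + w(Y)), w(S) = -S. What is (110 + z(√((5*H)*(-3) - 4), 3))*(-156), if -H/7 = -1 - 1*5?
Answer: -11032944/643 + 312*I*√634/643 ≈ -17159.0 + 12.218*I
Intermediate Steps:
H = 42 (H = -7*(-1 - 1*5) = -7*(-1 - 5) = -7*(-6) = 42)
z(f, Y) = (-1 + Y)/(f - Y)
(110 + z(√((5*H)*(-3) - 4), 3))*(-156) = (110 + (1 - 1*3)/(3 - √((5*42)*(-3) - 4)))*(-156) = (110 + (1 - 3)/(3 - √(210*(-3) - 4)))*(-156) = (110 - 2/(3 - √(-630 - 4)))*(-156) = (110 - 2/(3 - √(-634)))*(-156) = (110 - 2/(3 - I*√634))*(-156) = -17160 + 312/(3 - I*√634)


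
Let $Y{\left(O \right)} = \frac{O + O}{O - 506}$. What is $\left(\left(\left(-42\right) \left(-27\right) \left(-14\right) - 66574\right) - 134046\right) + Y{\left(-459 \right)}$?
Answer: $- \frac{208917722}{965} \approx -2.165 \cdot 10^{5}$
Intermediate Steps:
$Y{\left(O \right)} = \frac{2 O}{-506 + O}$
$\left(\left(\left(-42\right) \left(-27\right) \left(-14\right) - 66574\right) - 134046\right) + Y{\left(-459 \right)} = \left(\left(\left(-42\right) \left(-27\right) \left(-14\right) - 66574\right) - 134046\right) + 2 \left(-459\right) \frac{1}{-506 - 459} = \left(\left(1134 \left(-14\right) - 66574\right) - 134046\right) + 2 \left(-459\right) \frac{1}{-965} = \left(\left(-15876 - 66574\right) - 134046\right) + 2 \left(-459\right) \left(- \frac{1}{965}\right) = \left(-82450 - 134046\right) + \frac{918}{965} = -216496 + \frac{918}{965} = - \frac{208917722}{965}$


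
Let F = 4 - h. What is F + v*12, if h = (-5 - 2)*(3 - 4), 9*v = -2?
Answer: -17/3 ≈ -5.6667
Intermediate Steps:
v = -2/9 (v = (⅑)*(-2) = -2/9 ≈ -0.22222)
h = 7 (h = -7*(-1) = 7)
F = -3 (F = 4 - 1*7 = 4 - 7 = -3)
F + v*12 = -3 - 2/9*12 = -3 - 8/3 = -17/3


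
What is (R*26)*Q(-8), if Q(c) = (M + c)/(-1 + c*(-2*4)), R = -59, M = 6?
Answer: 3068/63 ≈ 48.698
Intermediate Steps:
Q(c) = (6 + c)/(-1 - 8*c) (Q(c) = (6 + c)/(-1 + c*(-2*4)) = (6 + c)/(-1 + c*(-8)) = (6 + c)/(-1 - 8*c))
(R*26)*Q(-8) = (-59*26)*((-6 - 1*(-8))/(1 + 8*(-8))) = -1534*(-6 + 8)/(1 - 64) = -1534*2/(-63) = -(-1534)*2/63 = -1534*(-2/63) = 3068/63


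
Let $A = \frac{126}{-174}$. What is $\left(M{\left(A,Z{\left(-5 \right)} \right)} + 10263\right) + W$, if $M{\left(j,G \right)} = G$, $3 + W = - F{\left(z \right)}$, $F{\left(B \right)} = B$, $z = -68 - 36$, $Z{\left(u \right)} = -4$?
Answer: $10360$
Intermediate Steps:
$z = -104$ ($z = -68 - 36 = -104$)
$A = - \frac{21}{29}$ ($A = 126 \left(- \frac{1}{174}\right) = - \frac{21}{29} \approx -0.72414$)
$W = 101$ ($W = -3 - -104 = -3 + 104 = 101$)
$\left(M{\left(A,Z{\left(-5 \right)} \right)} + 10263\right) + W = \left(-4 + 10263\right) + 101 = 10259 + 101 = 10360$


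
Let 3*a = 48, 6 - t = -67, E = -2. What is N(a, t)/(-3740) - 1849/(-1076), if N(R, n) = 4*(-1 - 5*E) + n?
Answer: 849747/503030 ≈ 1.6893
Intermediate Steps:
t = 73 (t = 6 - 1*(-67) = 6 + 67 = 73)
a = 16 (a = (1/3)*48 = 16)
N(R, n) = 36 + n (N(R, n) = 4*(-1 - 5*(-2)) + n = 4*(-1 + 10) + n = 4*9 + n = 36 + n)
N(a, t)/(-3740) - 1849/(-1076) = (36 + 73)/(-3740) - 1849/(-1076) = 109*(-1/3740) - 1849*(-1/1076) = -109/3740 + 1849/1076 = 849747/503030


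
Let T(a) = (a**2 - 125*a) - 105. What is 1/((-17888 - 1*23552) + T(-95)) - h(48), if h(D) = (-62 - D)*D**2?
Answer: 5232268799/20645 ≈ 2.5344e+5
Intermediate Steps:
T(a) = -105 + a**2 - 125*a
h(D) = D**2*(-62 - D)
1/((-17888 - 1*23552) + T(-95)) - h(48) = 1/((-17888 - 1*23552) + (-105 + (-95)**2 - 125*(-95))) - 48**2*(-62 - 1*48) = 1/((-17888 - 23552) + (-105 + 9025 + 11875)) - 2304*(-62 - 48) = 1/(-41440 + 20795) - 2304*(-110) = 1/(-20645) - 1*(-253440) = -1/20645 + 253440 = 5232268799/20645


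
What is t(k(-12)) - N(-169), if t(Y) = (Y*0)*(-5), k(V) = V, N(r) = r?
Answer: 169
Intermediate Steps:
t(Y) = 0 (t(Y) = 0*(-5) = 0)
t(k(-12)) - N(-169) = 0 - 1*(-169) = 0 + 169 = 169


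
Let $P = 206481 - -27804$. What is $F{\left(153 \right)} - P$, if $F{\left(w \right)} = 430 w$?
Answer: $-168495$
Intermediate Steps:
$P = 234285$ ($P = 206481 + 27804 = 234285$)
$F{\left(153 \right)} - P = 430 \cdot 153 - 234285 = 65790 - 234285 = -168495$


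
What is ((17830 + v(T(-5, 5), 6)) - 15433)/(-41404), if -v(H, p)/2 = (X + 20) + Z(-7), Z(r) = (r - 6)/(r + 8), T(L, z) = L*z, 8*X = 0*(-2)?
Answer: -2383/41404 ≈ -0.057555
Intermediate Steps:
X = 0 (X = (0*(-2))/8 = (⅛)*0 = 0)
Z(r) = (-6 + r)/(8 + r)
v(H, p) = -14 (v(H, p) = -2*((0 + 20) + (-6 - 7)/(8 - 7)) = -2*(20 - 13/1) = -2*(20 + 1*(-13)) = -2*(20 - 13) = -2*7 = -14)
((17830 + v(T(-5, 5), 6)) - 15433)/(-41404) = ((17830 - 14) - 15433)/(-41404) = (17816 - 15433)*(-1/41404) = 2383*(-1/41404) = -2383/41404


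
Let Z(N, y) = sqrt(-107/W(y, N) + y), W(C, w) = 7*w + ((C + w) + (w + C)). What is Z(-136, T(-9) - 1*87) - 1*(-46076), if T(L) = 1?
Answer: 46076 + I*sqrt(41862201)/698 ≈ 46076.0 + 9.2695*I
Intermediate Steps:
W(C, w) = 2*C + 9*w (W(C, w) = 7*w + ((C + w) + (C + w)) = 7*w + (2*C + 2*w) = 2*C + 9*w)
Z(N, y) = sqrt(y - 107/(2*y + 9*N)) (Z(N, y) = sqrt(-107/(2*y + 9*N) + y) = sqrt(y - 107/(2*y + 9*N)))
Z(-136, T(-9) - 1*87) - 1*(-46076) = sqrt((-107 + (1 - 1*87)*(2*(1 - 1*87) + 9*(-136)))/(2*(1 - 1*87) + 9*(-136))) - 1*(-46076) = sqrt((-107 + (1 - 87)*(2*(1 - 87) - 1224))/(2*(1 - 87) - 1224)) + 46076 = sqrt((-107 - 86*(2*(-86) - 1224))/(2*(-86) - 1224)) + 46076 = sqrt((-107 - 86*(-172 - 1224))/(-172 - 1224)) + 46076 = sqrt((-107 - 86*(-1396))/(-1396)) + 46076 = sqrt(-(-107 + 120056)/1396) + 46076 = sqrt(-1/1396*119949) + 46076 = sqrt(-119949/1396) + 46076 = I*sqrt(41862201)/698 + 46076 = 46076 + I*sqrt(41862201)/698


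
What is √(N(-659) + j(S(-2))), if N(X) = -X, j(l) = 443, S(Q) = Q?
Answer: √1102 ≈ 33.196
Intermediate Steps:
√(N(-659) + j(S(-2))) = √(-1*(-659) + 443) = √(659 + 443) = √1102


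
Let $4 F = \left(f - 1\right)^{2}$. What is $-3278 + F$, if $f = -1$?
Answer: $-3277$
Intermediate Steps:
$F = 1$ ($F = \frac{\left(-1 - 1\right)^{2}}{4} = \frac{\left(-2\right)^{2}}{4} = \frac{1}{4} \cdot 4 = 1$)
$-3278 + F = -3278 + 1 = -3277$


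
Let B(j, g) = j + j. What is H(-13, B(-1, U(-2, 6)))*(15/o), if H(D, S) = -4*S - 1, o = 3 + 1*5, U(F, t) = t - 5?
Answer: 105/8 ≈ 13.125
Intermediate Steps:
U(F, t) = -5 + t
B(j, g) = 2*j
o = 8 (o = 3 + 5 = 8)
H(D, S) = -1 - 4*S
H(-13, B(-1, U(-2, 6)))*(15/o) = (-1 - 8*(-1))*(15/8) = (-1 - 4*(-2))*(15*(1/8)) = (-1 + 8)*(15/8) = 7*(15/8) = 105/8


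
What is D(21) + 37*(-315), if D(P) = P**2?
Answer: -11214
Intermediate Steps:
D(21) + 37*(-315) = 21**2 + 37*(-315) = 441 - 11655 = -11214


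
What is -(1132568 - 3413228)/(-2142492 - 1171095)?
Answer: -760220/1104529 ≈ -0.68828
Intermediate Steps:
-(1132568 - 3413228)/(-2142492 - 1171095) = -(-2280660)/(-3313587) = -(-2280660)*(-1)/3313587 = -1*760220/1104529 = -760220/1104529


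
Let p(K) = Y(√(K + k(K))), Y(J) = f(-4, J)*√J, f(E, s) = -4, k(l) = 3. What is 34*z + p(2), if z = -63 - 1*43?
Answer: -3604 - 4*5^(¼) ≈ -3610.0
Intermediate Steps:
z = -106 (z = -63 - 43 = -106)
Y(J) = -4*√J
p(K) = -4*(3 + K)^(¼) (p(K) = -4*(K + 3)^(¼) = -4*(3 + K)^(¼))
34*z + p(2) = 34*(-106) - 4*(3 + 2)^(¼) = -3604 - 4*5^(¼)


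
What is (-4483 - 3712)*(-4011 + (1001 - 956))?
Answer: 32501370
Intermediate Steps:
(-4483 - 3712)*(-4011 + (1001 - 956)) = -8195*(-4011 + 45) = -8195*(-3966) = 32501370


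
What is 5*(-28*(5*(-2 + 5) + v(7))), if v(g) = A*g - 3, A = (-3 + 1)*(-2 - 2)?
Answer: -9520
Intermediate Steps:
A = 8 (A = -2*(-4) = 8)
v(g) = -3 + 8*g (v(g) = 8*g - 3 = -3 + 8*g)
5*(-28*(5*(-2 + 5) + v(7))) = 5*(-28*(5*(-2 + 5) + (-3 + 8*7))) = 5*(-28*(5*3 + (-3 + 56))) = 5*(-28*(15 + 53)) = 5*(-28*68) = 5*(-1904) = -9520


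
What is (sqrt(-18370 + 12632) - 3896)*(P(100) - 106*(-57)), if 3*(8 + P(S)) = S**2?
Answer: -109485392/3 + 28102*I*sqrt(5738)/3 ≈ -3.6495e+7 + 7.0957e+5*I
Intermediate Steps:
P(S) = -8 + S**2/3
(sqrt(-18370 + 12632) - 3896)*(P(100) - 106*(-57)) = (sqrt(-18370 + 12632) - 3896)*((-8 + (1/3)*100**2) - 106*(-57)) = (sqrt(-5738) - 3896)*((-8 + (1/3)*10000) + 6042) = (I*sqrt(5738) - 3896)*((-8 + 10000/3) + 6042) = (-3896 + I*sqrt(5738))*(9976/3 + 6042) = (-3896 + I*sqrt(5738))*(28102/3) = -109485392/3 + 28102*I*sqrt(5738)/3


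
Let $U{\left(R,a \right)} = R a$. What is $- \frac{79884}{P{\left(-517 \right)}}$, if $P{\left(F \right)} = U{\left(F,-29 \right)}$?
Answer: $- \frac{79884}{14993} \approx -5.3281$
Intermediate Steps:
$P{\left(F \right)} = - 29 F$ ($P{\left(F \right)} = F \left(-29\right) = - 29 F$)
$- \frac{79884}{P{\left(-517 \right)}} = - \frac{79884}{\left(-29\right) \left(-517\right)} = - \frac{79884}{14993}$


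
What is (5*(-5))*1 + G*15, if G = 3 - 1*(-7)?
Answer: 125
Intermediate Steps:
G = 10 (G = 3 + 7 = 10)
(5*(-5))*1 + G*15 = (5*(-5))*1 + 10*15 = -25*1 + 150 = -25 + 150 = 125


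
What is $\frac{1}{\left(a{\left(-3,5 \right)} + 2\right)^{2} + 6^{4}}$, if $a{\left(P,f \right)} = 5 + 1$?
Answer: $\frac{1}{1360} \approx 0.00073529$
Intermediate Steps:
$a{\left(P,f \right)} = 6$
$\frac{1}{\left(a{\left(-3,5 \right)} + 2\right)^{2} + 6^{4}} = \frac{1}{\left(6 + 2\right)^{2} + 6^{4}} = \frac{1}{8^{2} + 1296} = \frac{1}{64 + 1296} = \frac{1}{1360}$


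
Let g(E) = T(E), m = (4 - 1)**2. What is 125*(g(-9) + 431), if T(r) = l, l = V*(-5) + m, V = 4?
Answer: 52500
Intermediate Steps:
m = 9 (m = 3**2 = 9)
l = -11 (l = 4*(-5) + 9 = -20 + 9 = -11)
T(r) = -11
g(E) = -11
125*(g(-9) + 431) = 125*(-11 + 431) = 125*420 = 52500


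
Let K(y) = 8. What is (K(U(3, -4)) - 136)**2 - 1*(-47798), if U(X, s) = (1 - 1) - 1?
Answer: 64182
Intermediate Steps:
U(X, s) = -1 (U(X, s) = 0 - 1 = -1)
(K(U(3, -4)) - 136)**2 - 1*(-47798) = (8 - 136)**2 - 1*(-47798) = (-128)**2 + 47798 = 16384 + 47798 = 64182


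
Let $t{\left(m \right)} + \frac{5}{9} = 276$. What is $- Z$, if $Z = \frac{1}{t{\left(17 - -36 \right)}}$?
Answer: $- \frac{9}{2479} \approx -0.0036305$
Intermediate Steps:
$t{\left(m \right)} = \frac{2479}{9}$ ($t{\left(m \right)} = - \frac{5}{9} + 276 = \frac{2479}{9}$)
$Z = \frac{9}{2479}$ ($Z = \frac{1}{\frac{2479}{9}} = \frac{9}{2479} \approx 0.0036305$)
$- Z = \left(-1\right) \frac{9}{2479} = - \frac{9}{2479}$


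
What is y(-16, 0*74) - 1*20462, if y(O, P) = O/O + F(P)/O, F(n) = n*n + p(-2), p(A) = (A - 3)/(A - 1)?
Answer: -982133/48 ≈ -20461.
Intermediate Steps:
p(A) = (-3 + A)/(-1 + A)
F(n) = 5/3 + n² (F(n) = n*n + (-3 - 2)/(-1 - 2) = n² - 5/(-3) = n² - ⅓*(-5) = n² + 5/3 = 5/3 + n²)
y(O, P) = 1 + (5/3 + P²)/O (y(O, P) = O/O + (5/3 + P²)/O = 1 + (5/3 + P²)/O)
y(-16, 0*74) - 1*20462 = (5/3 - 16 + (0*74)²)/(-16) - 1*20462 = -(5/3 - 16 + 0²)/16 - 20462 = -(5/3 - 16 + 0)/16 - 20462 = -1/16*(-43/3) - 20462 = 43/48 - 20462 = -982133/48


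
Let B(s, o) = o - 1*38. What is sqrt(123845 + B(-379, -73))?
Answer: sqrt(123734) ≈ 351.76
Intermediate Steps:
B(s, o) = -38 + o (B(s, o) = o - 38 = -38 + o)
sqrt(123845 + B(-379, -73)) = sqrt(123845 + (-38 - 73)) = sqrt(123845 - 111) = sqrt(123734)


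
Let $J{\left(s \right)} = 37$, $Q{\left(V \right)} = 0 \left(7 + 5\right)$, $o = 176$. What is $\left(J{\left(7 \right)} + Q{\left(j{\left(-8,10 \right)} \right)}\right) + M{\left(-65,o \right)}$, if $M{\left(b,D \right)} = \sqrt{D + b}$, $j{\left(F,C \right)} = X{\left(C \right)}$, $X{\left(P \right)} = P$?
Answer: $37 + \sqrt{111} \approx 47.536$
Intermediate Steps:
$j{\left(F,C \right)} = C$
$Q{\left(V \right)} = 0$ ($Q{\left(V \right)} = 0 \cdot 12 = 0$)
$\left(J{\left(7 \right)} + Q{\left(j{\left(-8,10 \right)} \right)}\right) + M{\left(-65,o \right)} = \left(37 + 0\right) + \sqrt{176 - 65} = 37 + \sqrt{111}$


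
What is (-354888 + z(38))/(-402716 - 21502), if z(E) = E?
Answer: 177425/212109 ≈ 0.83648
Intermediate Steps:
(-354888 + z(38))/(-402716 - 21502) = (-354888 + 38)/(-402716 - 21502) = -354850/(-424218) = -354850*(-1/424218) = 177425/212109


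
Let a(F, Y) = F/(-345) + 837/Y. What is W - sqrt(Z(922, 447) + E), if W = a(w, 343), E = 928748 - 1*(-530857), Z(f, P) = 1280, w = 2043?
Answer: -137328/39445 - sqrt(1460885) ≈ -1212.2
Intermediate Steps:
a(F, Y) = 837/Y - F/345 (a(F, Y) = F*(-1/345) + 837/Y = -F/345 + 837/Y = 837/Y - F/345)
E = 1459605 (E = 928748 + 530857 = 1459605)
W = -137328/39445 (W = 837/343 - 1/345*2043 = 837*(1/343) - 681/115 = 837/343 - 681/115 = -137328/39445 ≈ -3.4815)
W - sqrt(Z(922, 447) + E) = -137328/39445 - sqrt(1280 + 1459605) = -137328/39445 - sqrt(1460885)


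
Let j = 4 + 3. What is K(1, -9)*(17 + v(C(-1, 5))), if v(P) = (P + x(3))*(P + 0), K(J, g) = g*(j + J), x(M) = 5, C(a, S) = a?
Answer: -936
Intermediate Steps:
j = 7
K(J, g) = g*(7 + J)
v(P) = P*(5 + P) (v(P) = (P + 5)*(P + 0) = (5 + P)*P = P*(5 + P))
K(1, -9)*(17 + v(C(-1, 5))) = (-9*(7 + 1))*(17 - (5 - 1)) = (-9*8)*(17 - 1*4) = -72*(17 - 4) = -72*13 = -936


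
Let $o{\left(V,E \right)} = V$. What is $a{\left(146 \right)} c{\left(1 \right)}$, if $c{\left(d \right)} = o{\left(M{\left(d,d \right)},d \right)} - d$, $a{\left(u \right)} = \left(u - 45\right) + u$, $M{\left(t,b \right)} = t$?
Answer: $0$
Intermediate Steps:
$a{\left(u \right)} = -45 + 2 u$ ($a{\left(u \right)} = \left(-45 + u\right) + u = -45 + 2 u$)
$c{\left(d \right)} = 0$ ($c{\left(d \right)} = d - d = 0$)
$a{\left(146 \right)} c{\left(1 \right)} = \left(-45 + 2 \cdot 146\right) 0 = \left(-45 + 292\right) 0 = 247 \cdot 0 = 0$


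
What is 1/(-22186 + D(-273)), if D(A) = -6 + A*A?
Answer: 1/52337 ≈ 1.9107e-5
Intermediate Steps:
D(A) = -6 + A²
1/(-22186 + D(-273)) = 1/(-22186 + (-6 + (-273)²)) = 1/(-22186 + (-6 + 74529)) = 1/(-22186 + 74523) = 1/52337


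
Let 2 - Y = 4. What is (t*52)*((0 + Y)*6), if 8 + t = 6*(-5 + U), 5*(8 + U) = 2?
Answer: 260832/5 ≈ 52166.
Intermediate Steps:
U = -38/5 (U = -8 + (1/5)*2 = -8 + 2/5 = -38/5 ≈ -7.6000)
t = -418/5 (t = -8 + 6*(-5 - 38/5) = -8 + 6*(-63/5) = -8 - 378/5 = -418/5 ≈ -83.600)
Y = -2 (Y = 2 - 1*4 = 2 - 4 = -2)
(t*52)*((0 + Y)*6) = (-418/5*52)*((0 - 2)*6) = -(-43472)*6/5 = -21736/5*(-12) = 260832/5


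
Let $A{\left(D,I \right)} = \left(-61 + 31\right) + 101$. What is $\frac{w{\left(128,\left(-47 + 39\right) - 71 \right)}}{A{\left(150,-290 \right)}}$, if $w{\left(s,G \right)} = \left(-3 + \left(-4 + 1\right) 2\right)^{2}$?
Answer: $\frac{81}{71} \approx 1.1408$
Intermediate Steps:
$A{\left(D,I \right)} = 71$ ($A{\left(D,I \right)} = -30 + 101 = 71$)
$w{\left(s,G \right)} = 81$ ($w{\left(s,G \right)} = \left(-3 - 6\right)^{2} = \left(-9\right)^{2} = 81$)
$\frac{w{\left(128,\left(-47 + 39\right) - 71 \right)}}{A{\left(150,-290 \right)}} = \frac{81}{71}$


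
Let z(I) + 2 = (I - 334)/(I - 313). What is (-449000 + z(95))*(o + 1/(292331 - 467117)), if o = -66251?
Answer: 377817035052116513/12701116 ≈ 2.9747e+10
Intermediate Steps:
z(I) = -2 + (-334 + I)/(-313 + I) (z(I) = -2 + (I - 334)/(I - 313) = -2 + (-334 + I)/(-313 + I))
(-449000 + z(95))*(o + 1/(292331 - 467117)) = (-449000 + (292 - 1*95)/(-313 + 95))*(-66251 + 1/(292331 - 467117)) = (-449000 + (292 - 95)/(-218))*(-66251 + 1/(-174786)) = (-449000 - 1/218*197)*(-66251 - 1/174786) = (-449000 - 197/218)*(-11579747287/174786) = -97882197/218*(-11579747287/174786) = 377817035052116513/12701116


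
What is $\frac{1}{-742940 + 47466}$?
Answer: $- \frac{1}{695474} \approx -1.4379 \cdot 10^{-6}$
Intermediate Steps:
$\frac{1}{-742940 + 47466} = \frac{1}{-695474} = - \frac{1}{695474}$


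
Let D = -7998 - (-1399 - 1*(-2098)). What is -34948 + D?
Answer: -43645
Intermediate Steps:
D = -8697 (D = -7998 - (-1399 + 2098) = -7998 - 1*699 = -7998 - 699 = -8697)
-34948 + D = -34948 - 8697 = -43645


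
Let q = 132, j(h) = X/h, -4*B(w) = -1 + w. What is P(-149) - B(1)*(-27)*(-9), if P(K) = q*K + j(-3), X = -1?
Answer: -59003/3 ≈ -19668.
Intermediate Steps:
B(w) = ¼ - w/4 (B(w) = -(-1 + w)/4 = ¼ - w/4)
j(h) = -1/h
P(K) = ⅓ + 132*K (P(K) = 132*K - 1/(-3) = 132*K - 1*(-⅓) = 132*K + ⅓ = ⅓ + 132*K)
P(-149) - B(1)*(-27)*(-9) = (⅓ + 132*(-149)) - (¼ - ¼*1)*(-27)*(-9) = (⅓ - 19668) - (¼ - ¼)*(-27)*(-9) = -59003/3 - 0*(-27)*(-9) = -59003/3 - 0*(-9) = -59003/3 - 1*0 = -59003/3 + 0 = -59003/3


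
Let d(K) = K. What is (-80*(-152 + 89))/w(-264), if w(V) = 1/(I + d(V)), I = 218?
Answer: -231840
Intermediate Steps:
w(V) = 1/(218 + V)
(-80*(-152 + 89))/w(-264) = (-80*(-152 + 89))/(1/(218 - 264)) = (-80*(-63))/(1/(-46)) = 5040/(-1/46) = 5040*(-46) = -231840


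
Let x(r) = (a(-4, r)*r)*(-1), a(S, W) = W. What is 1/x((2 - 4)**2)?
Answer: -1/16 ≈ -0.062500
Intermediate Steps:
x(r) = -r**2 (x(r) = (r*r)*(-1) = r**2*(-1) = -r**2)
1/x((2 - 4)**2) = 1/(-((2 - 4)**2)**2) = 1/(-((-2)**2)**2) = 1/(-1*4**2) = 1/(-1*16) = 1/(-16) = -1/16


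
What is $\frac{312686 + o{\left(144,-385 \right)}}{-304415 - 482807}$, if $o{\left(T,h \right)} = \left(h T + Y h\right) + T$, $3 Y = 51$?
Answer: $- \frac{250845}{787222} \approx -0.31865$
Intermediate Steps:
$Y = 17$ ($Y = \frac{1}{3} \cdot 51 = 17$)
$o{\left(T,h \right)} = T + 17 h + T h$ ($o{\left(T,h \right)} = \left(h T + 17 h\right) + T = \left(T h + 17 h\right) + T = \left(17 h + T h\right) + T = T + 17 h + T h$)
$\frac{312686 + o{\left(144,-385 \right)}}{-304415 - 482807} = \frac{312686 + \left(144 + 17 \left(-385\right) + 144 \left(-385\right)\right)}{-304415 - 482807} = \frac{312686 - 61841}{-787222} = \left(312686 - 61841\right) \left(- \frac{1}{787222}\right) = 250845 \left(- \frac{1}{787222}\right) = - \frac{250845}{787222}$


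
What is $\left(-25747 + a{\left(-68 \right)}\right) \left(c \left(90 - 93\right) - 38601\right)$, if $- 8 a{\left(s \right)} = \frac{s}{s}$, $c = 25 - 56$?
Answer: $\frac{1982940579}{2} \approx 9.9147 \cdot 10^{8}$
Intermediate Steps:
$c = -31$
$a{\left(s \right)} = - \frac{1}{8}$ ($a{\left(s \right)} = - \frac{s \frac{1}{s}}{8} = \left(- \frac{1}{8}\right) 1 = - \frac{1}{8}$)
$\left(-25747 + a{\left(-68 \right)}\right) \left(c \left(90 - 93\right) - 38601\right) = \left(-25747 - \frac{1}{8}\right) \left(- 31 \left(90 - 93\right) - 38601\right) = - \frac{205977 \left(\left(-31\right) \left(-3\right) - 38601\right)}{8} = - \frac{205977 \left(93 - 38601\right)}{8} = \left(- \frac{205977}{8}\right) \left(-38508\right) = \frac{1982940579}{2}$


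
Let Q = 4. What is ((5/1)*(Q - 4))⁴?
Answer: 0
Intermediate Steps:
((5/1)*(Q - 4))⁴ = ((5/1)*(4 - 4))⁴ = ((5*1)*0)⁴ = (5*0)⁴ = 0⁴ = 0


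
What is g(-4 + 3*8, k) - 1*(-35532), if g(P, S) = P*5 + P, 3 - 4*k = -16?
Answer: 35652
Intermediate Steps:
k = 19/4 (k = ¾ - ¼*(-16) = ¾ + 4 = 19/4 ≈ 4.7500)
g(P, S) = 6*P (g(P, S) = 5*P + P = 6*P)
g(-4 + 3*8, k) - 1*(-35532) = 6*(-4 + 3*8) - 1*(-35532) = 6*(-4 + 24) + 35532 = 6*20 + 35532 = 120 + 35532 = 35652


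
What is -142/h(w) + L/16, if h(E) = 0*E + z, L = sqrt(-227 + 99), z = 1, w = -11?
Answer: -142 + I*sqrt(2)/2 ≈ -142.0 + 0.70711*I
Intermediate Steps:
L = 8*I*sqrt(2) (L = sqrt(-128) = 8*I*sqrt(2) ≈ 11.314*I)
h(E) = 1 (h(E) = 0*E + 1 = 0 + 1 = 1)
-142/h(w) + L/16 = -142/1 + (8*I*sqrt(2))/16 = -142*1 + (8*I*sqrt(2))*(1/16) = -142 + I*sqrt(2)/2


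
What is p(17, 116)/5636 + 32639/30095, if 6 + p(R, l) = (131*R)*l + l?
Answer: 3980882697/84807710 ≈ 46.940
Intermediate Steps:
p(R, l) = -6 + l + 131*R*l (p(R, l) = -6 + ((131*R)*l + l) = -6 + (131*R*l + l) = -6 + (l + 131*R*l) = -6 + l + 131*R*l)
p(17, 116)/5636 + 32639/30095 = (-6 + 116 + 131*17*116)/5636 + 32639/30095 = (-6 + 116 + 258332)*(1/5636) + 32639*(1/30095) = 258442*(1/5636) + 32639/30095 = 129221/2818 + 32639/30095 = 3980882697/84807710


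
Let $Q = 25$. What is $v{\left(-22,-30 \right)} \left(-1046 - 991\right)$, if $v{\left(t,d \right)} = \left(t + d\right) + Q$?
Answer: $54999$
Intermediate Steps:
$v{\left(t,d \right)} = 25 + d + t$ ($v{\left(t,d \right)} = \left(t + d\right) + 25 = \left(d + t\right) + 25 = 25 + d + t$)
$v{\left(-22,-30 \right)} \left(-1046 - 991\right) = \left(25 - 30 - 22\right) \left(-1046 - 991\right) = \left(-27\right) \left(-2037\right) = 54999$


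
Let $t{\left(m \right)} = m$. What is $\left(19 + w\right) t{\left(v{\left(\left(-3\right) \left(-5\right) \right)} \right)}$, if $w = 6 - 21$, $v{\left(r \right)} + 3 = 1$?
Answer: $-8$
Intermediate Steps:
$v{\left(r \right)} = -2$ ($v{\left(r \right)} = -3 + 1 = -2$)
$w = -15$
$\left(19 + w\right) t{\left(v{\left(\left(-3\right) \left(-5\right) \right)} \right)} = \left(19 - 15\right) \left(-2\right) = 4 \left(-2\right) = -8$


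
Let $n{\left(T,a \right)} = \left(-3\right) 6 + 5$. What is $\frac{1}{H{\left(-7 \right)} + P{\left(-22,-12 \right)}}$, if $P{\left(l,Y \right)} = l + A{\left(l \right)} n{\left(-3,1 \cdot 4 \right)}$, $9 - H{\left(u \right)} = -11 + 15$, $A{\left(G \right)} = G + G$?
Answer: $\frac{1}{555} \approx 0.0018018$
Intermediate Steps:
$n{\left(T,a \right)} = -13$ ($n{\left(T,a \right)} = -18 + 5 = -13$)
$A{\left(G \right)} = 2 G$
$H{\left(u \right)} = 5$ ($H{\left(u \right)} = 9 - \left(-11 + 15\right) = 9 - 4 = 5$)
$P{\left(l,Y \right)} = - 25 l$ ($P{\left(l,Y \right)} = l + 2 l \left(-13\right) = l - 26 l = - 25 l$)
$\frac{1}{H{\left(-7 \right)} + P{\left(-22,-12 \right)}} = \frac{1}{5 - -550} = \frac{1}{5 + 550} = \frac{1}{555}$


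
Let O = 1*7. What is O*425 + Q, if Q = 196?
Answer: 3171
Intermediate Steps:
O = 7
O*425 + Q = 7*425 + 196 = 2975 + 196 = 3171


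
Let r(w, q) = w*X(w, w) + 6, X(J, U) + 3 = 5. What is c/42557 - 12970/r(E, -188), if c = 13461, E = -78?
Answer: 55398344/638355 ≈ 86.783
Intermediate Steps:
X(J, U) = 2 (X(J, U) = -3 + 5 = 2)
r(w, q) = 6 + 2*w (r(w, q) = w*2 + 6 = 2*w + 6 = 6 + 2*w)
c/42557 - 12970/r(E, -188) = 13461/42557 - 12970/(6 + 2*(-78)) = 13461*(1/42557) - 12970/(6 - 156) = 13461/42557 - 12970/(-150) = 13461/42557 - 12970*(-1/150) = 13461/42557 + 1297/15 = 55398344/638355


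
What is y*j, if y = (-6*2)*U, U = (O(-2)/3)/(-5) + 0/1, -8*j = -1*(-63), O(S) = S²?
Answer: -126/5 ≈ -25.200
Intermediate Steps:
j = -63/8 (j = -(-1)*(-63)/8 = -⅛*63 = -63/8 ≈ -7.8750)
U = -4/15 (U = ((-2)²/3)/(-5) + 0/1 = (4*(⅓))*(-⅕) + 0*1 = (4/3)*(-⅕) + 0 = -4/15 + 0 = -4/15 ≈ -0.26667)
y = 16/5 (y = -6*2*(-4/15) = -12*(-4/15) = 16/5 ≈ 3.2000)
y*j = (16/5)*(-63/8) = -126/5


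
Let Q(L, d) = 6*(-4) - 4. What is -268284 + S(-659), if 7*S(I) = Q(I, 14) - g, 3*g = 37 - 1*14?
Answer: -5634071/21 ≈ -2.6829e+5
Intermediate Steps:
Q(L, d) = -28 (Q(L, d) = -24 - 4 = -28)
g = 23/3 (g = (37 - 1*14)/3 = (37 - 14)/3 = (1/3)*23 = 23/3 ≈ 7.6667)
S(I) = -107/21 (S(I) = (-28 - 1*23/3)/7 = (-28 - 23/3)/7 = (1/7)*(-107/3) = -107/21)
-268284 + S(-659) = -268284 - 107/21 = -5634071/21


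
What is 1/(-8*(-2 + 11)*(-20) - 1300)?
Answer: 1/140 ≈ 0.0071429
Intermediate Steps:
1/(-8*(-2 + 11)*(-20) - 1300) = 1/(-8*9*(-20) - 1300) = 1/(-72*(-20) - 1300) = 1/(1440 - 1300) = 1/140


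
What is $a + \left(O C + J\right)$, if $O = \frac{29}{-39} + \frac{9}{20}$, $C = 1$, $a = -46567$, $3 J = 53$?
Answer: $- \frac{12102903}{260} \approx -46550.0$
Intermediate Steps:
$J = \frac{53}{3}$ ($J = \frac{1}{3} \cdot 53 = \frac{53}{3} \approx 17.667$)
$O = - \frac{229}{780}$ ($O = 29 \left(- \frac{1}{39}\right) + 9 \cdot \frac{1}{20} = - \frac{29}{39} + \frac{9}{20} = - \frac{229}{780} \approx -0.29359$)
$a + \left(O C + J\right) = -46567 + \left(\left(- \frac{229}{780}\right) 1 + \frac{53}{3}\right) = -46567 + \left(- \frac{229}{780} + \frac{53}{3}\right) = -46567 + \frac{4517}{260} = - \frac{12102903}{260}$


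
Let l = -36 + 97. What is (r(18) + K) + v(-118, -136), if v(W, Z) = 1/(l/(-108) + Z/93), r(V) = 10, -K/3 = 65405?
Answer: -1331646683/6787 ≈ -1.9621e+5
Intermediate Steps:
K = -196215 (K = -3*65405 = -196215)
l = 61
v(W, Z) = 1/(-61/108 + Z/93) (v(W, Z) = 1/(61/(-108) + Z/93) = 1/(61*(-1/108) + Z*(1/93)) = 1/(-61/108 + Z/93))
(r(18) + K) + v(-118, -136) = (10 - 196215) + 3348/(-1891 + 36*(-136)) = -196205 + 3348/(-1891 - 4896) = -196205 + 3348/(-6787) = -196205 + 3348*(-1/6787) = -196205 - 3348/6787 = -1331646683/6787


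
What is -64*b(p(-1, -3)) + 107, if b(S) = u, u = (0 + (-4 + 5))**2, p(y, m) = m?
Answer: 43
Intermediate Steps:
u = 1 (u = (0 + 1)**2 = 1**2 = 1)
b(S) = 1
-64*b(p(-1, -3)) + 107 = -64*1 + 107 = -64 + 107 = 43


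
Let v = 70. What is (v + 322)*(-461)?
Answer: -180712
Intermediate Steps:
(v + 322)*(-461) = (70 + 322)*(-461) = 392*(-461) = -180712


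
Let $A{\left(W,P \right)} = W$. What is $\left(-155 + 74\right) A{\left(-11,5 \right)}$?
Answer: $891$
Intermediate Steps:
$\left(-155 + 74\right) A{\left(-11,5 \right)} = \left(-155 + 74\right) \left(-11\right) = \left(-81\right) \left(-11\right) = 891$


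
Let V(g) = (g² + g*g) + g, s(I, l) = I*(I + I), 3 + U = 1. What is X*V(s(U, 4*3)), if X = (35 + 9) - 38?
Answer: 816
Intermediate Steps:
U = -2 (U = -3 + 1 = -2)
s(I, l) = 2*I² (s(I, l) = I*(2*I) = 2*I²)
V(g) = g + 2*g² (V(g) = (g² + g²) + g = 2*g² + g = g + 2*g²)
X = 6 (X = 44 - 38 = 6)
X*V(s(U, 4*3)) = 6*((2*(-2)²)*(1 + 2*(2*(-2)²))) = 6*((2*4)*(1 + 2*(2*4))) = 6*(8*(1 + 2*8)) = 6*(8*(1 + 16)) = 6*(8*17) = 6*136 = 816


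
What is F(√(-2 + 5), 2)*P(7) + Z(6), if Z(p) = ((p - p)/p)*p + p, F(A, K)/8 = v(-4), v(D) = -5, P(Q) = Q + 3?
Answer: -394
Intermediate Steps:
P(Q) = 3 + Q
F(A, K) = -40 (F(A, K) = 8*(-5) = -40)
Z(p) = p (Z(p) = (0/p)*p + p = 0*p + p = 0 + p = p)
F(√(-2 + 5), 2)*P(7) + Z(6) = -40*(3 + 7) + 6 = -40*10 + 6 = -400 + 6 = -394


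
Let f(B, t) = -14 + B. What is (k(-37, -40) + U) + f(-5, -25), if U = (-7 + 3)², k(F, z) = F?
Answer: -40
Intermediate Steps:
U = 16 (U = (-4)² = 16)
(k(-37, -40) + U) + f(-5, -25) = (-37 + 16) + (-14 - 5) = -21 - 19 = -40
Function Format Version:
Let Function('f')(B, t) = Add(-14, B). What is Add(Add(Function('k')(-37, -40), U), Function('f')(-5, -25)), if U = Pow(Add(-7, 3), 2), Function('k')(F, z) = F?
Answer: -40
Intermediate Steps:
U = 16 (U = Pow(-4, 2) = 16)
Add(Add(Function('k')(-37, -40), U), Function('f')(-5, -25)) = Add(Add(-37, 16), Add(-14, -5)) = Add(-21, -19) = -40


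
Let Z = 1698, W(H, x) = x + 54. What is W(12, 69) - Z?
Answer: -1575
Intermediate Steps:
W(H, x) = 54 + x
W(12, 69) - Z = (54 + 69) - 1*1698 = 123 - 1698 = -1575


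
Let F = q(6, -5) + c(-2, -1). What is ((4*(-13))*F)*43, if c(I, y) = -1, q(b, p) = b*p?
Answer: 69316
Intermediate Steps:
F = -31 (F = 6*(-5) - 1 = -30 - 1 = -31)
((4*(-13))*F)*43 = ((4*(-13))*(-31))*43 = -52*(-31)*43 = 1612*43 = 69316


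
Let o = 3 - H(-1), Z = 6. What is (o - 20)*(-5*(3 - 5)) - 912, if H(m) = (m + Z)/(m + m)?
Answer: -1057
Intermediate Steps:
H(m) = (6 + m)/(2*m) (H(m) = (m + 6)/(m + m) = (6 + m)/((2*m)) = (6 + m)*(1/(2*m)) = (6 + m)/(2*m))
o = 11/2 (o = 3 - (6 - 1)/(2*(-1)) = 3 - (-1)*5/2 = 3 - 1*(-5/2) = 3 + 5/2 = 11/2 ≈ 5.5000)
(o - 20)*(-5*(3 - 5)) - 912 = (11/2 - 20)*(-5*(3 - 5)) - 912 = -(-145)*(-2)/2 - 912 = -29/2*10 - 912 = -145 - 912 = -1057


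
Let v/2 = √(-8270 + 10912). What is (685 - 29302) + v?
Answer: -28617 + 2*√2642 ≈ -28514.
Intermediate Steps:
v = 2*√2642 (v = 2*√(-8270 + 10912) = 2*√2642 ≈ 102.80)
(685 - 29302) + v = (685 - 29302) + 2*√2642 = -28617 + 2*√2642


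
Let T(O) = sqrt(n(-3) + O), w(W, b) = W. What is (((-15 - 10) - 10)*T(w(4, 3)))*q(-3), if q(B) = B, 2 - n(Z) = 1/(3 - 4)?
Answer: 105*sqrt(7) ≈ 277.80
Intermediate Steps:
n(Z) = 3 (n(Z) = 2 - 1/(3 - 4) = 2 - 1/(-1) = 2 - 1*(-1) = 2 + 1 = 3)
T(O) = sqrt(3 + O)
(((-15 - 10) - 10)*T(w(4, 3)))*q(-3) = (((-15 - 10) - 10)*sqrt(3 + 4))*(-3) = ((-25 - 10)*sqrt(7))*(-3) = -35*sqrt(7)*(-3) = 105*sqrt(7)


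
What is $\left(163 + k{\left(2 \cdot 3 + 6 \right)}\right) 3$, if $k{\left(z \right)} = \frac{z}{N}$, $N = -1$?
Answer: $453$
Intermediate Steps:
$k{\left(z \right)} = - z$ ($k{\left(z \right)} = \frac{z}{-1} = z \left(-1\right) = - z$)
$\left(163 + k{\left(2 \cdot 3 + 6 \right)}\right) 3 = \left(163 - \left(2 \cdot 3 + 6\right)\right) 3 = \left(163 - \left(6 + 6\right)\right) 3 = \left(163 - 12\right) 3 = 151 \cdot 3 = 453$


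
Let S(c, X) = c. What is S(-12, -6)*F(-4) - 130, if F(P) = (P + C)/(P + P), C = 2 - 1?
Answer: -269/2 ≈ -134.50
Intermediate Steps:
C = 1
F(P) = (1 + P)/(2*P) (F(P) = (P + 1)/(P + P) = (1 + P)/((2*P)) = (1 + P)*(1/(2*P)) = (1 + P)/(2*P))
S(-12, -6)*F(-4) - 130 = -6*(1 - 4)/(-4) - 130 = -6*(-1)*(-3)/4 - 130 = -12*3/8 - 130 = -9/2 - 130 = -269/2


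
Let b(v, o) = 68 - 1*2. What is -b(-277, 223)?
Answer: -66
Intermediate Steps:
b(v, o) = 66 (b(v, o) = 68 - 2 = 66)
-b(-277, 223) = -1*66 = -66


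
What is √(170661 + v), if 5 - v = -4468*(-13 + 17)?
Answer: 67*√42 ≈ 434.21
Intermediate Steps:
v = 17877 (v = 5 - (-4468)*(-13 + 17) = 5 - (-4468)*4 = 5 - 1*(-17872) = 5 + 17872 = 17877)
√(170661 + v) = √(170661 + 17877) = √188538 = 67*√42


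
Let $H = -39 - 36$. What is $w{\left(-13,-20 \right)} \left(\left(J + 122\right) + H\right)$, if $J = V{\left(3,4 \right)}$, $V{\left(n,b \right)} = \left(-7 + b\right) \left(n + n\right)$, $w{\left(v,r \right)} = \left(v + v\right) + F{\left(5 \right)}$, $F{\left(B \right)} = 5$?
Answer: $-609$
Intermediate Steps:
$w{\left(v,r \right)} = 5 + 2 v$ ($w{\left(v,r \right)} = \left(v + v\right) + 5 = 2 v + 5 = 5 + 2 v$)
$V{\left(n,b \right)} = 2 n \left(-7 + b\right)$ ($V{\left(n,b \right)} = \left(-7 + b\right) 2 n = 2 n \left(-7 + b\right)$)
$J = -18$ ($J = 2 \cdot 3 \left(-7 + 4\right) = 2 \cdot 3 \left(-3\right) = -18$)
$H = -75$ ($H = -39 - 36 = -75$)
$w{\left(-13,-20 \right)} \left(\left(J + 122\right) + H\right) = \left(5 + 2 \left(-13\right)\right) \left(\left(-18 + 122\right) - 75\right) = \left(5 - 26\right) \left(104 - 75\right) = \left(-21\right) 29 = -609$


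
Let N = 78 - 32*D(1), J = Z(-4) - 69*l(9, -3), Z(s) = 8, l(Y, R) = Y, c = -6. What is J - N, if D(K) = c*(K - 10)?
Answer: 1037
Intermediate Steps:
D(K) = 60 - 6*K (D(K) = -6*(K - 10) = -6*(-10 + K) = 60 - 6*K)
J = -613 (J = 8 - 69*9 = 8 - 621 = -613)
N = -1650 (N = 78 - 32*(60 - 6*1) = 78 - 32*(60 - 6) = 78 - 32*54 = 78 - 1728 = -1650)
J - N = -613 - 1*(-1650) = -613 + 1650 = 1037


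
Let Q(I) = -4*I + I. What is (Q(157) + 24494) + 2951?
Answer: 26974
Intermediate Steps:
Q(I) = -3*I
(Q(157) + 24494) + 2951 = (-3*157 + 24494) + 2951 = (-471 + 24494) + 2951 = 24023 + 2951 = 26974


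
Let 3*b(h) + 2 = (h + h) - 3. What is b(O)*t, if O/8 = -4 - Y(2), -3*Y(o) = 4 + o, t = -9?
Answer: 111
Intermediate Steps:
Y(o) = -4/3 - o/3 (Y(o) = -(4 + o)/3 = -4/3 - o/3)
O = -16 (O = 8*(-4 - (-4/3 - ⅓*2)) = 8*(-4 - (-4/3 - ⅔)) = 8*(-4 - 1*(-2)) = 8*(-4 + 2) = 8*(-2) = -16)
b(h) = -5/3 + 2*h/3 (b(h) = -⅔ + ((h + h) - 3)/3 = -⅔ + (2*h - 3)/3 = -⅔ + (-3 + 2*h)/3 = -⅔ + (-1 + 2*h/3) = -5/3 + 2*h/3)
b(O)*t = (-5/3 + (⅔)*(-16))*(-9) = (-5/3 - 32/3)*(-9) = -37/3*(-9) = 111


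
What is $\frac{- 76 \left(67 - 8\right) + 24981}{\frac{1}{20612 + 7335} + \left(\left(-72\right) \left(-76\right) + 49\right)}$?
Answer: $\frac{572829659}{154295388} \approx 3.7126$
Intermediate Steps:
$\frac{- 76 \left(67 - 8\right) + 24981}{\frac{1}{20612 + 7335} + \left(\left(-72\right) \left(-76\right) + 49\right)} = \frac{- 76 \left(67 + \left(-18 + 10\right)\right) + 24981}{\frac{1}{27947} + \left(5472 + 49\right)} = \frac{- 76 \left(67 - 8\right) + 24981}{\frac{1}{27947} + 5521} = \frac{\left(-76\right) 59 + 24981}{\frac{154295388}{27947}} = \left(-4484 + 24981\right) \frac{27947}{154295388} = 20497 \cdot \frac{27947}{154295388} = \frac{572829659}{154295388}$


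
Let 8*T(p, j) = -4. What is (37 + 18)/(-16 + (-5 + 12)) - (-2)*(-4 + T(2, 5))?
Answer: -136/9 ≈ -15.111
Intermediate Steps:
T(p, j) = -1/2 (T(p, j) = (1/8)*(-4) = -1/2)
(37 + 18)/(-16 + (-5 + 12)) - (-2)*(-4 + T(2, 5)) = (37 + 18)/(-16 + (-5 + 12)) - (-2)*(-4 - 1/2) = 55/(-16 + 7) - (-2)*(-9)/2 = 55/(-9) - 2*9/2 = 55*(-1/9) - 9 = -55/9 - 9 = -136/9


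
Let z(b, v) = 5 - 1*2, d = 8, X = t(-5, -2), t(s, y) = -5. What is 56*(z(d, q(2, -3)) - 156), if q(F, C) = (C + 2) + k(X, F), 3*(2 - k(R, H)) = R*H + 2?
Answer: -8568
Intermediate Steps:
X = -5
k(R, H) = 4/3 - H*R/3 (k(R, H) = 2 - (R*H + 2)/3 = 2 - (H*R + 2)/3 = 2 - (2 + H*R)/3 = 2 + (-⅔ - H*R/3) = 4/3 - H*R/3)
q(F, C) = 10/3 + C + 5*F/3 (q(F, C) = (C + 2) + (4/3 - ⅓*F*(-5)) = (2 + C) + (4/3 + 5*F/3) = 10/3 + C + 5*F/3)
z(b, v) = 3 (z(b, v) = 5 - 2 = 3)
56*(z(d, q(2, -3)) - 156) = 56*(3 - 156) = 56*(-153) = -8568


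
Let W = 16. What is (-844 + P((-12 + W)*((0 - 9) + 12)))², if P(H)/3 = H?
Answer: 652864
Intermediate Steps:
P(H) = 3*H
(-844 + P((-12 + W)*((0 - 9) + 12)))² = (-844 + 3*((-12 + 16)*((0 - 9) + 12)))² = (-844 + 3*(4*(-9 + 12)))² = (-844 + 3*(4*3))² = (-844 + 3*12)² = (-844 + 36)² = (-808)² = 652864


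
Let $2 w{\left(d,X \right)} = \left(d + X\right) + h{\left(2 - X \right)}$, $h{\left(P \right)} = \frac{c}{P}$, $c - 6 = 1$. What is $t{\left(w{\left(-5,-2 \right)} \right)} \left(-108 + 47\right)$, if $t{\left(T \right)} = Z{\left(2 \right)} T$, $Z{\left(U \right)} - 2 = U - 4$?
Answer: $0$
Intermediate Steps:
$c = 7$ ($c = 6 + 1 = 7$)
$h{\left(P \right)} = \frac{7}{P}$
$Z{\left(U \right)} = -2 + U$ ($Z{\left(U \right)} = 2 + \left(U - 4\right) = 2 + \left(-4 + U\right) = -2 + U$)
$w{\left(d,X \right)} = \frac{X}{2} + \frac{d}{2} + \frac{7}{2 \left(2 - X\right)}$ ($w{\left(d,X \right)} = \frac{\left(d + X\right) + \frac{7}{2 - X}}{2} = \frac{\left(X + d\right) + \frac{7}{2 - X}}{2} = \frac{X + d + \frac{7}{2 - X}}{2} = \frac{X}{2} + \frac{d}{2} + \frac{7}{2 \left(2 - X\right)}$)
$t{\left(T \right)} = 0$ ($t{\left(T \right)} = \left(-2 + 2\right) T = 0 T = 0$)
$t{\left(w{\left(-5,-2 \right)} \right)} \left(-108 + 47\right) = 0 \left(-108 + 47\right) = 0 \left(-61\right) = 0$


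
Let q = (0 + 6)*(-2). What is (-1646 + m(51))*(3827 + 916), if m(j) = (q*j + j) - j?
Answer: -10709694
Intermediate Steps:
q = -12 (q = 6*(-2) = -12)
m(j) = -12*j (m(j) = (-12*j + j) - j = -11*j - j = -12*j)
(-1646 + m(51))*(3827 + 916) = (-1646 - 12*51)*(3827 + 916) = (-1646 - 612)*4743 = -2258*4743 = -10709694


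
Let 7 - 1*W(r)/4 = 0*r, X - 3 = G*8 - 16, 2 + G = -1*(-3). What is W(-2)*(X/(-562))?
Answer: 70/281 ≈ 0.24911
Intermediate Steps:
G = 1 (G = -2 - 1*(-3) = -2 + 3 = 1)
X = -5 (X = 3 + (1*8 - 16) = 3 + (8 - 16) = 3 - 8 = -5)
W(r) = 28 (W(r) = 28 - 0*r = 28 - 4*0 = 28 + 0 = 28)
W(-2)*(X/(-562)) = 28*(-5/(-562)) = 28*(-5*(-1/562)) = 28*(5/562) = 70/281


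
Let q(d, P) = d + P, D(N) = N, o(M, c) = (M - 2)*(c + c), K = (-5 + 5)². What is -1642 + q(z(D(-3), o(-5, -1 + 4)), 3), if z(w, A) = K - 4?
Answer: -1643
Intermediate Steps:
K = 0 (K = 0² = 0)
o(M, c) = 2*c*(-2 + M) (o(M, c) = (-2 + M)*(2*c) = 2*c*(-2 + M))
z(w, A) = -4 (z(w, A) = 0 - 4 = -4)
q(d, P) = P + d
-1642 + q(z(D(-3), o(-5, -1 + 4)), 3) = -1642 + (3 - 4) = -1642 - 1 = -1643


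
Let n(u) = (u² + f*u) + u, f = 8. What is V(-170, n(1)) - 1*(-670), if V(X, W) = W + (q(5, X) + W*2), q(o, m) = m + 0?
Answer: 530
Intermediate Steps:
q(o, m) = m
n(u) = u² + 9*u (n(u) = (u² + 8*u) + u = u² + 9*u)
V(X, W) = X + 3*W (V(X, W) = W + (X + W*2) = W + (X + 2*W) = X + 3*W)
V(-170, n(1)) - 1*(-670) = (-170 + 3*(1*(9 + 1))) - 1*(-670) = (-170 + 3*(1*10)) + 670 = (-170 + 3*10) + 670 = (-170 + 30) + 670 = -140 + 670 = 530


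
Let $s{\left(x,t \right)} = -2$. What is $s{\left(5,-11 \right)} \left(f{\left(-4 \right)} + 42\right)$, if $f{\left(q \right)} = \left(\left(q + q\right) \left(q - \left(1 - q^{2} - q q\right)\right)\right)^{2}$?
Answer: $-93396$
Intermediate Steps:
$f{\left(q \right)} = 4 q^{2} \left(-1 + q + 2 q^{2}\right)^{2}$ ($f{\left(q \right)} = \left(2 q \left(q + \left(\left(q^{2} + q^{2}\right) - 1\right)\right)\right)^{2} = \left(2 q \left(q + \left(2 q^{2} - 1\right)\right)\right)^{2} = \left(2 q \left(q + \left(-1 + 2 q^{2}\right)\right)\right)^{2} = \left(2 q \left(-1 + q + 2 q^{2}\right)\right)^{2} = 4 q^{2} \left(-1 + q + 2 q^{2}\right)^{2}$)
$s{\left(5,-11 \right)} \left(f{\left(-4 \right)} + 42\right) = - 2 \left(4 \left(-4\right)^{2} \left(-1 - 4 + 2 \left(-4\right)^{2}\right)^{2} + 42\right) = - 2 \left(4 \cdot 16 \left(-1 - 4 + 2 \cdot 16\right)^{2} + 42\right) = - 2 \left(4 \cdot 16 \left(-1 - 4 + 32\right)^{2} + 42\right) = - 2 \left(4 \cdot 16 \cdot 27^{2} + 42\right) = - 2 \left(4 \cdot 16 \cdot 729 + 42\right) = - 2 \left(46656 + 42\right) = \left(-2\right) 46698 = -93396$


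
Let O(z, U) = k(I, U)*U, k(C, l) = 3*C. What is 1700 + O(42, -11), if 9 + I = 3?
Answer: 1898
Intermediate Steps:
I = -6 (I = -9 + 3 = -6)
O(z, U) = -18*U (O(z, U) = (3*(-6))*U = -18*U)
1700 + O(42, -11) = 1700 - 18*(-11) = 1700 + 198 = 1898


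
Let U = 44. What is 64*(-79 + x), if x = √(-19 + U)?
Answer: -4736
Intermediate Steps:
x = 5 (x = √(-19 + 44) = √25 = 5)
64*(-79 + x) = 64*(-79 + 5) = 64*(-74) = -4736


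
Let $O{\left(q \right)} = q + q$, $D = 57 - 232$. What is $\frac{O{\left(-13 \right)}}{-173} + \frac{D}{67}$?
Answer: $- \frac{28533}{11591} \approx -2.4617$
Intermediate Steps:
$D = -175$
$O{\left(q \right)} = 2 q$
$\frac{O{\left(-13 \right)}}{-173} + \frac{D}{67} = \frac{2 \left(-13\right)}{-173} - \frac{175}{67} = \left(-26\right) \left(- \frac{1}{173}\right) - \frac{175}{67} = \frac{26}{173} - \frac{175}{67} = - \frac{28533}{11591}$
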